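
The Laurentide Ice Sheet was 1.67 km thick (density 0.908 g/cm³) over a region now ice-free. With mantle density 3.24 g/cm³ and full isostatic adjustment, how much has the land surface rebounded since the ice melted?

Removing the load lets mantle flow back in; uplift u satisfies ρ_ice t = ρ_m u.
u = t ρ_ice/ρ_m = 1.67 km × 0.908/3.24 = 0.468 km.

0.468 km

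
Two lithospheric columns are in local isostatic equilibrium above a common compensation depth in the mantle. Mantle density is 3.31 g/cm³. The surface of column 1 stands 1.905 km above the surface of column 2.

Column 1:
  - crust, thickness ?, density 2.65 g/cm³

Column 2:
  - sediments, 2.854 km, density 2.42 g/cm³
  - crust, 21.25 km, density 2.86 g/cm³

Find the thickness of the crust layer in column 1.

Take the compensation level at the base of the deeper column (depth z_c below the surface of column 1) and equate Σ ρ_i t_i down to z_c; mantle fills any gap and the z_c terms cancel.
Column 1: x×2.65 + (z_c − 0 − x)×3.31
Column 2: 1.905×0 + 2.854×2.42 + 21.25×2.86 + (z_c − 1.905 − 24.104)×3.31
The z_c×3.31 term appears on both sides and cancels. Collect the known terms of each column as K = Σ(ρt)_known − 3.31 × (depth of known layers): K_1 = 0 − 3.31×0 = 0; K_2 = 67.68168 − 3.31×(1.905 + 24.104) = −18.40811.
Balance: K_1 − x×(3.31 − 2.65) = K_2, so x = (K_1 − K_2)/(3.31 − 2.65) = 18.4081/0.66 = 27.9 km.

27.9 km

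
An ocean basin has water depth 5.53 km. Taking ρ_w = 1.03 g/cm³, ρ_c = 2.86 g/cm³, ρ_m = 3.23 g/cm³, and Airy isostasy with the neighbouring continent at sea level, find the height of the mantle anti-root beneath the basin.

Equating mass per unit area of the two columns: replacing crust with seawater at the top is compensated by replacing crust with mantle at the base: d (ρ_c − ρ_w) = a (ρ_m − ρ_c).
a = d (ρ_c − ρ_w)/(ρ_m − ρ_c) = 5.53 km × 1.83/0.37 = 27.4 km.

27.4 km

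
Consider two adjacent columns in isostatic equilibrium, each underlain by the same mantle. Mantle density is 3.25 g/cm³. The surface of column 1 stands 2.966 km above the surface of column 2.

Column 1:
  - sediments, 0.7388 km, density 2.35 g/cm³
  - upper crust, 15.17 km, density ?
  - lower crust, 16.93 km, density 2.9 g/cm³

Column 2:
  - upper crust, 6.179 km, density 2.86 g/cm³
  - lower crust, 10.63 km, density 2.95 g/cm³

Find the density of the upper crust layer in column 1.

Take the compensation level at the base of the deeper column (depth z_c below the surface of column 1) and equate Σ ρ_i t_i down to z_c; mantle fills any gap and the z_c terms cancel.
Column 1: 0.7388×2.35 + 15.17×ρ + 16.93×2.9 + (z_c − 32.8388)×3.25
Column 2: 2.966×0 + 6.179×2.86 + 10.63×2.95 + (z_c − 2.966 − 16.809)×3.25
The z_c×3.25 term appears on both sides and cancels. Collect the known terms of each column as K = Σ(ρt)_known − 3.25 × (depth of known layers): K_1 = 50.83318 − 3.25×32.8388 = −55.89292; K_2 = 49.03044 − 3.25×(2.966 + 16.809) = −15.23831.
Balance: K_1 + 15.17×ρ = K_2, so ρ = (K_2 − K_1)/15.17 = 40.6546/15.17 = 2.68 g/cm³.

2.68 g/cm³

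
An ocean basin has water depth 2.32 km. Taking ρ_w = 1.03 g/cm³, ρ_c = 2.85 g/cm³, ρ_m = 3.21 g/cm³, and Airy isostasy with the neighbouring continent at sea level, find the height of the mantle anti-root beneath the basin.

11.7 km

In Airy isostatic equilibrium: replacing crust with seawater at the top is compensated by replacing crust with mantle at the base: d (ρ_c − ρ_w) = a (ρ_m − ρ_c).
a = d (ρ_c − ρ_w)/(ρ_m − ρ_c) = 2.32 km × 1.82/0.36 = 11.7 km.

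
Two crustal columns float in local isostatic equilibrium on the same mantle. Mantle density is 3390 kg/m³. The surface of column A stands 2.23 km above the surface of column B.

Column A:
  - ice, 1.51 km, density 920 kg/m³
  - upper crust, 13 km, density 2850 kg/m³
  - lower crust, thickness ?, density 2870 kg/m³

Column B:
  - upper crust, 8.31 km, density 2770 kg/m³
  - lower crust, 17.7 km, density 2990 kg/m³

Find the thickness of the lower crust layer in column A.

17.4 km

Take the compensation level at the base of the deeper column (depth z_c below the surface of column A) and equate Σ ρ_i t_i down to z_c; mantle fills any gap and the z_c terms cancel.
Column A: 1.51×920 + 13×2850 + x×2870 + (z_c − 14.51 − x)×3390
Column B: 2.23×0 + 8.31×2770 + 17.7×2990 + (z_c − 2.23 − 26.01)×3390
The z_c×3390 term appears on both sides and cancels. Collect the known terms of each column as K = Σ(ρt)_known − 3390 × (depth of known layers): K_A = 38439.2 − 3390×14.51 = −10749.7; K_B = 75941.7 − 3390×(2.23 + 26.01) = −19791.9.
Balance: K_A − x×(3390 − 2870) = K_B, so x = (K_A − K_B)/(3390 − 2870) = 9042.2/520 = 17.4 km.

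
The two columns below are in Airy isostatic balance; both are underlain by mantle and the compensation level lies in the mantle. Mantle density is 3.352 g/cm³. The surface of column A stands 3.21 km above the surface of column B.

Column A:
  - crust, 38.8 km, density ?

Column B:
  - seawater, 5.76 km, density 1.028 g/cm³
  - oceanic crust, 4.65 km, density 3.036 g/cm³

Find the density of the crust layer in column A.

Take the compensation level at the base of the deeper column (depth z_c below the surface of column A) and equate Σ ρ_i t_i down to z_c; mantle fills any gap and the z_c terms cancel.
Column A: 38.8×ρ + (z_c − 38.8)×3.352
Column B: 3.21×0 + 5.76×1.028 + 4.65×3.036 + (z_c − 3.21 − 10.41)×3.352
The z_c×3.352 term appears on both sides and cancels. Collect the known terms of each column as K = Σ(ρt)_known − 3.352 × (depth of known layers): K_A = 0 − 3.352×38.8 = −130.0576; K_B = 20.03868 − 3.352×(3.21 + 10.41) = −25.61556.
Balance: K_A + 38.8×ρ = K_B, so ρ = (K_B − K_A)/38.8 = 104.442/38.8 = 2.69 g/cm³.

2.69 g/cm³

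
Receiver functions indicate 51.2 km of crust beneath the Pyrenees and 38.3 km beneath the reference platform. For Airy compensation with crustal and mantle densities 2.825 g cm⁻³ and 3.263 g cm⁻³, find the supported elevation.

Excess crust Δ = 51.2 km − 38.3 km = 12.9 km, split between elevation h and root r with h + r = Δ.
Airy balance ρ_c h = (ρ_m − ρ_c) r gives r = h ρ_c/(ρ_m − ρ_c), so h (1 + ρ_c/(ρ_m − ρ_c)) = Δ, i.e. h = Δ (ρ_m − ρ_c)/ρ_m.
h = 12.9 km × 0.438/3.263 = 1.73 km.

1.73 km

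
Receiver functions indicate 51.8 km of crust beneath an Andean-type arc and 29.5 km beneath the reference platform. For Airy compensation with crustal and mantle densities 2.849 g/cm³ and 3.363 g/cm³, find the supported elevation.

3.41 km

Excess crust Δ = 51.8 km − 29.5 km = 22.3 km, split between elevation h and root r with h + r = Δ.
Airy balance ρ_c h = (ρ_m − ρ_c) r gives r = h ρ_c/(ρ_m − ρ_c), so h (1 + ρ_c/(ρ_m − ρ_c)) = Δ, i.e. h = Δ (ρ_m − ρ_c)/ρ_m.
h = 22.3 km × 0.514/3.363 = 3.41 km.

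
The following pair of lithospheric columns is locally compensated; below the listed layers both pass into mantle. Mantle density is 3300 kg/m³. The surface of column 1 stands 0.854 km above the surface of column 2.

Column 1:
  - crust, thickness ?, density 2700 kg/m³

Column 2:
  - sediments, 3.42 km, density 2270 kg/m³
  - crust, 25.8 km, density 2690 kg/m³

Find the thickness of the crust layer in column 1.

36.8 km

Take the compensation level at the base of the deeper column (depth z_c below the surface of column 1) and equate Σ ρ_i t_i down to z_c; mantle fills any gap and the z_c terms cancel.
Column 1: x×2700 + (z_c − 0 − x)×3300
Column 2: 0.854×0 + 3.42×2270 + 25.8×2690 + (z_c − 0.854 − 29.22)×3300
The z_c×3300 term appears on both sides and cancels. Collect the known terms of each column as K = Σ(ρt)_known − 3300 × (depth of known layers): K_1 = 0 − 3300×0 = 0; K_2 = 77165.4 − 3300×(0.854 + 29.22) = −22078.8.
Balance: K_1 − x×(3300 − 2700) = K_2, so x = (K_1 − K_2)/(3300 − 2700) = 22078.8/600 = 36.8 km.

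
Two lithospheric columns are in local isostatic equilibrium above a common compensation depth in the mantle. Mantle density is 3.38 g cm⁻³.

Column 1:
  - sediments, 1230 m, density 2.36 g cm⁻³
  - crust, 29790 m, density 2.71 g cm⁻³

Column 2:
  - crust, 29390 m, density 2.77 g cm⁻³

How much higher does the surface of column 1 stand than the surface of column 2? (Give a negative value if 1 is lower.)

For any compensation level in the mantle, the mantle terms cancel and isostasy reduces to e = (Σt_1 − Σt_2) − (Σ(ρt)_1 − Σ(ρt)_2) / ρ_m.
Σt_1 = 31020 m; Σt_2 = 29390 m; Σ(ρt)_1 = 83633.7; Σ(ρt)_2 = 81410.3 (in m·g cm⁻³).
e = (31020 − 29390) − (83633.7 − 81410.3) / 3.38 = 972 m.

972 m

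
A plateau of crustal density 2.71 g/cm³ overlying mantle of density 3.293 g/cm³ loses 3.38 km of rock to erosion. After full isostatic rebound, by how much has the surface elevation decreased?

0.598 km

Rebound u = e ρ_c/ρ_m = 3.38 km × 2.71/3.293 = 2.782 km.
Net surface drop = e − u = 3.38 km − 2.782 km = e (ρ_m − ρ_c)/ρ_m = 0.598 km.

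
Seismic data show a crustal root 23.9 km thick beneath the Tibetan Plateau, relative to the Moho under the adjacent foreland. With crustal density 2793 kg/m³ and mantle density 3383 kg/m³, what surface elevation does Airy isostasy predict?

In Airy isostatic equilibrium: ρ_c h = (ρ_m − ρ_c) r.
h = r (ρ_m − ρ_c) / ρ_c = 23.9 km × (3383 − 2793) / 2793 = 5.05 km.

5.05 km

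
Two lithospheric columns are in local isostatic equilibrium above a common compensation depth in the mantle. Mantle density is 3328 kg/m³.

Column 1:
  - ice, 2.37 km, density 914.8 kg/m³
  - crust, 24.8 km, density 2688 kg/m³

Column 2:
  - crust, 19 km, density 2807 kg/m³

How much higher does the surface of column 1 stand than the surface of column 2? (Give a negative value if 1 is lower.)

3.51 km

For any compensation level in the mantle, the mantle terms cancel and isostasy reduces to e = (Σt_1 − Σt_2) − (Σ(ρt)_1 − Σ(ρt)_2) / ρ_m.
Σt_1 = 27.17 km; Σt_2 = 19 km; Σ(ρt)_1 = 68830.476; Σ(ρt)_2 = 53333 (in km·kg/m³).
e = (27.17 − 19) − (68830.476 − 53333) / 3328 = 3.51 km.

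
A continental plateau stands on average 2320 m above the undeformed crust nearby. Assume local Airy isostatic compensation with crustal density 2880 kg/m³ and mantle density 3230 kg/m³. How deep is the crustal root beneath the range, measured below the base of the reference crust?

19100 m

Isostatic balance requires: the weight of the topography is balanced by the buoyancy of the root, ρ_c h = (ρ_m − ρ_c) r.
r = h · ρ_c / (ρ_m − ρ_c) = 2320 m × 2880 / (3230 − 2880) = 19100 m.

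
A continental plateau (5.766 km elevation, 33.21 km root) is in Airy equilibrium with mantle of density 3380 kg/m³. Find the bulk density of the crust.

2880 kg/m³

ρ_c h = (ρ_m − ρ_c) r → ρ_c (h + r) = ρ_m r → ρ_c = ρ_m r / (h + r).
ρ_c = 3380 × 33.21 km / (5.766 km + 33.21 km) = 2880 kg/m³.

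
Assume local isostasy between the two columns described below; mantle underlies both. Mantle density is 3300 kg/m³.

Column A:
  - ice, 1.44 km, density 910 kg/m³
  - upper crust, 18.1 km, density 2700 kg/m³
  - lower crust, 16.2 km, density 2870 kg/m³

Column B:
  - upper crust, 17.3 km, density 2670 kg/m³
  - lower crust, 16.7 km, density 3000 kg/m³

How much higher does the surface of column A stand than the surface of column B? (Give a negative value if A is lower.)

For any compensation level in the mantle, the mantle terms cancel and isostasy reduces to e = (Σt_A − Σt_B) − (Σ(ρt)_A − Σ(ρt)_B) / ρ_m.
Σt_A = 35.74 km; Σt_B = 34 km; Σ(ρt)_A = 96674.4; Σ(ρt)_B = 96291 (in km·kg/m³).
e = (35.74 − 34) − (96674.4 − 96291) / 3300 = 1.62 km.

1.62 km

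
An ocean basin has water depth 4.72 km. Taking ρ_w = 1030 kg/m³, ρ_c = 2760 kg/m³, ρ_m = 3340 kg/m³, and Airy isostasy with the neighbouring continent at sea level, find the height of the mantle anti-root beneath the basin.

Balancing pressure at the compensation depth: replacing crust with seawater at the top is compensated by replacing crust with mantle at the base: d (ρ_c − ρ_w) = a (ρ_m − ρ_c).
a = d (ρ_c − ρ_w)/(ρ_m − ρ_c) = 4.72 km × 1730/580 = 14.1 km.

14.1 km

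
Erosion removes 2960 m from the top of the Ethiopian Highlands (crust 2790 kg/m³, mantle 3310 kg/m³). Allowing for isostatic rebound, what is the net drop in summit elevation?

Rebound u = e ρ_c/ρ_m = 2960 m × 2790/3310 = 2495 m.
Net surface drop = e − u = 2960 m − 2495 m = e (ρ_m − ρ_c)/ρ_m = 465 m.

465 m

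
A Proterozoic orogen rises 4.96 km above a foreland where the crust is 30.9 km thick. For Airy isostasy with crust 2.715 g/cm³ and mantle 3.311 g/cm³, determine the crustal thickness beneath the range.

58.5 km

Root depth r = h ρ_c / (ρ_m − ρ_c) = 4.96 km × 2.715 / 0.596 = 22.59 km.
Total thickness = T + h + r = 30.9 km + 4.96 km + 22.59 km = 58.5 km.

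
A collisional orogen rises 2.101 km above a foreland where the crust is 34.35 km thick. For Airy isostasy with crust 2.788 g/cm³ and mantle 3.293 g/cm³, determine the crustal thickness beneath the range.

48.1 km

Root depth r = h ρ_c / (ρ_m − ρ_c) = 2.101 km × 2.788 / 0.505 = 11.6 km.
Total thickness = T + h + r = 34.35 km + 2.101 km + 11.6 km = 48.1 km.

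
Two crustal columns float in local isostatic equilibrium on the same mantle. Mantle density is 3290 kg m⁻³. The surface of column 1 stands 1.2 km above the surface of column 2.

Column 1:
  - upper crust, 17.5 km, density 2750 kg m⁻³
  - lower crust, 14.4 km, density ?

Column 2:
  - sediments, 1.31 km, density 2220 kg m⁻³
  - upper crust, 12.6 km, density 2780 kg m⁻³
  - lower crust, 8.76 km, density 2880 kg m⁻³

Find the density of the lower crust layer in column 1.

2880 kg m⁻³

Take the compensation level at the base of the deeper column (depth z_c below the surface of column 1) and equate Σ ρ_i t_i down to z_c; mantle fills any gap and the z_c terms cancel.
Column 1: 17.5×2750 + 14.4×ρ + (z_c − 31.9)×3290
Column 2: 1.2×0 + 1.31×2220 + 12.6×2780 + 8.76×2880 + (z_c − 1.2 − 22.67)×3290
The z_c×3290 term appears on both sides and cancels. Collect the known terms of each column as K = Σ(ρt)_known − 3290 × (depth of known layers): K_1 = 48125 − 3290×31.9 = −56826; K_2 = 63165 − 3290×(1.2 + 22.67) = −15367.3.
Balance: K_1 + 14.4×ρ = K_2, so ρ = (K_2 − K_1)/14.4 = 41458.7/14.4 = 2880 kg m⁻³.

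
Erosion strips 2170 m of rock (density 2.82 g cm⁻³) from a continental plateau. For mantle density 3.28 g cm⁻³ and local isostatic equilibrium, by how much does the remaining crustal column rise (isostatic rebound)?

1870 m

Unloading: uplift u = e ρ_c/ρ_m = 2170 m × 2.82/3.28 = 1870 m.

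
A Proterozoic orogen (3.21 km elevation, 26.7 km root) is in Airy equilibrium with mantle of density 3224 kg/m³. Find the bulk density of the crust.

ρ_c h = (ρ_m − ρ_c) r → ρ_c (h + r) = ρ_m r → ρ_c = ρ_m r / (h + r).
ρ_c = 3224 × 26.7 km / (3.21 km + 26.7 km) = 2880 kg/m³.

2880 kg/m³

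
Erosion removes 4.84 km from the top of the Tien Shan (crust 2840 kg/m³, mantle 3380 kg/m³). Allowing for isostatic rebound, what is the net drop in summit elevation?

0.773 km

Rebound u = e ρ_c/ρ_m = 4.84 km × 2840/3380 = 4.067 km.
Net surface drop = e − u = 4.84 km − 4.067 km = e (ρ_m − ρ_c)/ρ_m = 0.773 km.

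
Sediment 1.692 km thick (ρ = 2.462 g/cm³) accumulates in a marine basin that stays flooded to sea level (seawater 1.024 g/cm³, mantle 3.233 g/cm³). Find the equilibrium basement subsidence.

Submarine loading: the sediment displaces seawater, and the subsidence is in turn flooded, so s (ρ_m − ρ_w) = t (ρ_sed − ρ_w).
s = 1.692 km × (2.462 − 1.024) / (3.233 − 1.024) = 1.1 km.

1.1 km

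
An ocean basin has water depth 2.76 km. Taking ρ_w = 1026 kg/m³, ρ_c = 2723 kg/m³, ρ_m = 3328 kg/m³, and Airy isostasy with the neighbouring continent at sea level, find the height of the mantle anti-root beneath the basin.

Isostatic balance requires: replacing crust with seawater at the top is compensated by replacing crust with mantle at the base: d (ρ_c − ρ_w) = a (ρ_m − ρ_c).
a = d (ρ_c − ρ_w)/(ρ_m − ρ_c) = 2.76 km × 1697/605 = 7.74 km.

7.74 km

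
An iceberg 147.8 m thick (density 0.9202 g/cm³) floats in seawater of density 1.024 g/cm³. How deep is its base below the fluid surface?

133 m

Draft d = t ρ_obj/ρ_fluid = 147.8 m × 0.9202/1.024 = 133 m.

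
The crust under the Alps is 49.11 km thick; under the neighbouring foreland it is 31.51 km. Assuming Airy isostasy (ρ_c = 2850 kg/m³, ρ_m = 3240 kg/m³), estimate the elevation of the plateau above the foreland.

2.12 km

Excess crust Δ = 49.11 km − 31.51 km = 17.6 km, split between elevation h and root r with h + r = Δ.
Airy balance ρ_c h = (ρ_m − ρ_c) r gives r = h ρ_c/(ρ_m − ρ_c), so h (1 + ρ_c/(ρ_m − ρ_c)) = Δ, i.e. h = Δ (ρ_m − ρ_c)/ρ_m.
h = 17.6 km × 390/3240 = 2.12 km.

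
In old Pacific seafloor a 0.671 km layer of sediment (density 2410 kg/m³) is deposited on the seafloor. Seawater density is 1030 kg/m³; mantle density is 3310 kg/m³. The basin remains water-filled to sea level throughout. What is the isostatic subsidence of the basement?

Submarine loading: the sediment displaces seawater, and the subsidence is in turn flooded, so s (ρ_m − ρ_w) = t (ρ_sed − ρ_w).
s = 0.671 km × (2410 − 1030) / (3310 − 1030) = 0.406 km.

0.406 km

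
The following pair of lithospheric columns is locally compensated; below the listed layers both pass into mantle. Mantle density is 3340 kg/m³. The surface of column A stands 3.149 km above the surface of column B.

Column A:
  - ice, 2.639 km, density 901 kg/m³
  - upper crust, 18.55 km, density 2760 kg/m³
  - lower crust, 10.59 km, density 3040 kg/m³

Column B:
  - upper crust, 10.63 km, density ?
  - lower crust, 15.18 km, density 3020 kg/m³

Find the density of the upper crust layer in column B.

Take the compensation level at the base of the deeper column (depth z_c below the surface of column A) and equate Σ ρ_i t_i down to z_c; mantle fills any gap and the z_c terms cancel.
Column A: 2.639×901 + 18.55×2760 + 10.59×3040 + (z_c − 31.779)×3340
Column B: 3.149×0 + 10.63×ρ + 15.18×3020 + (z_c − 3.149 − 25.81)×3340
The z_c×3340 term appears on both sides and cancels. Collect the known terms of each column as K = Σ(ρt)_known − 3340 × (depth of known layers): K_A = 85769.339 − 3340×31.779 = −20372.521; K_B = 45843.6 − 3340×(3.149 + 25.81) = −50879.46.
Balance: K_A = K_B + 10.63×ρ, so ρ = (K_A − K_B)/10.63 = 30506.9/10.63 = 2870 kg/m³.

2870 kg/m³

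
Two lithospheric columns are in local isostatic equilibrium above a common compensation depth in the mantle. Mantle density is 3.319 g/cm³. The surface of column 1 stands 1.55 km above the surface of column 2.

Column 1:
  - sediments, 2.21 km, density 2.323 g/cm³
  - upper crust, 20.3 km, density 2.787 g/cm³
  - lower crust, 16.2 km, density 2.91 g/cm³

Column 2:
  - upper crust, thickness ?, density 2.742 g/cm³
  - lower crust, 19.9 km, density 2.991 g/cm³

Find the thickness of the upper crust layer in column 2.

13.8 km

Take the compensation level at the base of the deeper column (depth z_c below the surface of column 1) and equate Σ ρ_i t_i down to z_c; mantle fills any gap and the z_c terms cancel.
Column 1: 2.21×2.323 + 20.3×2.787 + 16.2×2.91 + (z_c − 38.71)×3.319
Column 2: 1.55×0 + x×2.742 + 19.9×2.991 + (z_c − 1.55 − 19.9 − x)×3.319
The z_c×3.319 term appears on both sides and cancels. Collect the known terms of each column as K = Σ(ρt)_known − 3.319 × (depth of known layers): K_1 = 108.85193 − 3.319×38.71 = −19.62656; K_2 = 59.5209 − 3.319×(1.55 + 19.9) = −11.67165.
Balance: K_1 = K_2 − x×(3.319 − 2.742), so x = (K_2 − K_1)/(3.319 − 2.742) = 7.95491/0.577 = 13.8 km.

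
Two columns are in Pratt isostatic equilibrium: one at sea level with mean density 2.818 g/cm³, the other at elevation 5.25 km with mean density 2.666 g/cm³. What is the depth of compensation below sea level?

92.1 km

ρ_ref D = ρ (D + h) → D (ρ_ref − ρ) = ρ h.
D = ρ h/(ρ_ref − ρ) = 2.666 × 5.25 km/(2.818 − 2.666) = 92.1 km.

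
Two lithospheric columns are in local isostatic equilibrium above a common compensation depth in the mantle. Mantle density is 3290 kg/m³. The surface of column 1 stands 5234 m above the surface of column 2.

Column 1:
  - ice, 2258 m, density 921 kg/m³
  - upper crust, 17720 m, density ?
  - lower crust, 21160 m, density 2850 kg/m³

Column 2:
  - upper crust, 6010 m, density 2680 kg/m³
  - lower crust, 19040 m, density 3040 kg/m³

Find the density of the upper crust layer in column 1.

2670 kg/m³

Take the compensation level at the base of the deeper column (depth z_c below the surface of column 1) and equate Σ ρ_i t_i down to z_c; mantle fills any gap and the z_c terms cancel.
Column 1: 2258×921 + 17720×ρ + 21160×2850 + (z_c − 41138)×3290
Column 2: 5234×0 + 6010×2680 + 19040×3040 + (z_c − 5234 − 25050)×3290
The z_c×3290 term appears on both sides and cancels. Collect the known terms of each column as K = Σ(ρt)_known − 3290 × (depth of known layers): K_1 = 62385618 − 3290×41138 = −72958402; K_2 = 73988400 − 3290×(5234 + 25050) = −25645960.
Balance: K_1 + 17720×ρ = K_2, so ρ = (K_2 − K_1)/17720 = 47312400/17720 = 2670 kg/m³.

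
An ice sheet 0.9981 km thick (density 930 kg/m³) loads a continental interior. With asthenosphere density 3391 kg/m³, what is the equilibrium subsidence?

By Archimedes' principle applied to the lithosphere: the ice load ρ_ice t is balanced by mantle displaced below, ρ_m s.
s = t ρ_ice / ρ_m = 0.9981 km × 930/3391 = 0.274 km.

0.274 km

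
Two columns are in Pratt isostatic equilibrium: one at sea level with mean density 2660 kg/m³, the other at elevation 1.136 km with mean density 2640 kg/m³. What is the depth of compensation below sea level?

ρ_ref D = ρ (D + h) → D (ρ_ref − ρ) = ρ h.
D = ρ h/(ρ_ref − ρ) = 2640 × 1.136 km/(2660 − 2640) = 150 km.

150 km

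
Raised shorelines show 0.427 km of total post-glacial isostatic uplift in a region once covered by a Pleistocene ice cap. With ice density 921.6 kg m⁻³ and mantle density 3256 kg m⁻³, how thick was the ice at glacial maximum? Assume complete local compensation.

u = t ρ_ice/ρ_m → t = u ρ_m/ρ_ice = 0.427 km × 3256/921.6 = 1.51 km.

1.51 km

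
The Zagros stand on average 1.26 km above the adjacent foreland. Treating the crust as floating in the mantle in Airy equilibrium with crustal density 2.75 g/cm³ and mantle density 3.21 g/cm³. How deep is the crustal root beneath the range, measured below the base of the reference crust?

Balancing pressure at the compensation depth: the weight of the topography is balanced by the buoyancy of the root, ρ_c h = (ρ_m − ρ_c) r.
r = h · ρ_c / (ρ_m − ρ_c) = 1.26 km × 2.75 / (3.21 − 2.75) = 7.53 km.

7.53 km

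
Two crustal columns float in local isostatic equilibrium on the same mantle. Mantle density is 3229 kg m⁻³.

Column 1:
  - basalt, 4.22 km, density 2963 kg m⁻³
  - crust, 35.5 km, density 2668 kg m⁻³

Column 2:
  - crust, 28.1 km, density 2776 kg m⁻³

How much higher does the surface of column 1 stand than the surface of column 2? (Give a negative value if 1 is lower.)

2.57 km

For any compensation level in the mantle, the mantle terms cancel and isostasy reduces to e = (Σt_1 − Σt_2) − (Σ(ρt)_1 − Σ(ρt)_2) / ρ_m.
Σt_1 = 39.72 km; Σt_2 = 28.1 km; Σ(ρt)_1 = 107217.86; Σ(ρt)_2 = 78005.6 (in km·kg m⁻³).
e = (39.72 − 28.1) − (107217.86 − 78005.6) / 3229 = 2.57 km.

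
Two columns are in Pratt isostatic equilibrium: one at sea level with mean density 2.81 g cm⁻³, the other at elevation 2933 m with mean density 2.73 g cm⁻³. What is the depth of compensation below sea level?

ρ_ref D = ρ (D + h) → D (ρ_ref − ρ) = ρ h.
D = ρ h/(ρ_ref − ρ) = 2.73 × 2933 m/(2.81 − 2.73) = 100000 m.

100000 m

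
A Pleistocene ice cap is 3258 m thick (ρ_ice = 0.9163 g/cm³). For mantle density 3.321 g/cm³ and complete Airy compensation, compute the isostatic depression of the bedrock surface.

899 m

Balancing pressure at the compensation depth: the ice load ρ_ice t is balanced by mantle displaced below, ρ_m s.
s = t ρ_ice / ρ_m = 3258 m × 0.9163/3.321 = 899 m.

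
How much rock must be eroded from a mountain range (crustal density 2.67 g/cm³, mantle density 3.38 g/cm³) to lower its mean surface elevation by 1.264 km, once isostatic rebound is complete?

Net drop Δ = e − u = e − e ρ_c/ρ_m = e (ρ_m − ρ_c)/ρ_m.
e = Δ ρ_m/(ρ_m − ρ_c) = 1.264 km × 3.38/0.71 = 6.02 km.

6.02 km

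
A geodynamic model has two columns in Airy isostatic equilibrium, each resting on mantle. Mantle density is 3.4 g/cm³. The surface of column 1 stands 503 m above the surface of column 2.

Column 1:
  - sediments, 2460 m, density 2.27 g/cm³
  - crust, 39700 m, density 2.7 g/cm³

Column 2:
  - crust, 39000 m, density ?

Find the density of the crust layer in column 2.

Take the compensation level at the base of the deeper column (depth z_c below the surface of column 1) and equate Σ ρ_i t_i down to z_c; mantle fills any gap and the z_c terms cancel.
Column 1: 2460×2.27 + 39700×2.7 + (z_c − 42160)×3.4
Column 2: 503×0 + 39000×ρ + (z_c − 503 − 39000)×3.4
The z_c×3.4 term appears on both sides and cancels. Collect the known terms of each column as K = Σ(ρt)_known − 3.4 × (depth of known layers): K_1 = 112774.2 − 3.4×42160 = −30569.8; K_2 = 0 − 3.4×(503 + 39000) = −134310.2.
Balance: K_1 = K_2 + 39000×ρ, so ρ = (K_1 − K_2)/39000 = 103740/39000 = 2.66 g/cm³.

2.66 g/cm³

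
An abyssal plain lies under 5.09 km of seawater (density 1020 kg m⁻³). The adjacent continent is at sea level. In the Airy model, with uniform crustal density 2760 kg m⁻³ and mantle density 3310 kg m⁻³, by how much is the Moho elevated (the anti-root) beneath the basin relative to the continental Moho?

Isostatic balance requires: replacing crust with seawater at the top is compensated by replacing crust with mantle at the base: d (ρ_c − ρ_w) = a (ρ_m − ρ_c).
a = d (ρ_c − ρ_w)/(ρ_m − ρ_c) = 5.09 km × 1740/550 = 16.1 km.

16.1 km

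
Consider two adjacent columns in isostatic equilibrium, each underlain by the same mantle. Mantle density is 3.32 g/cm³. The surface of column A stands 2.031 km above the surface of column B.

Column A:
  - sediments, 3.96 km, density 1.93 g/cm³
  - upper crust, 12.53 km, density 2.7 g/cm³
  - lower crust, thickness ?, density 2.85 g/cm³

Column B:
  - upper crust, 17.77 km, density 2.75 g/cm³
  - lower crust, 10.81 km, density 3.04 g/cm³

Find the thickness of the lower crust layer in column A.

14.1 km

Take the compensation level at the base of the deeper column (depth z_c below the surface of column A) and equate Σ ρ_i t_i down to z_c; mantle fills any gap and the z_c terms cancel.
Column A: 3.96×1.93 + 12.53×2.7 + x×2.85 + (z_c − 16.49 − x)×3.32
Column B: 2.031×0 + 17.77×2.75 + 10.81×3.04 + (z_c − 2.031 − 28.58)×3.32
The z_c×3.32 term appears on both sides and cancels. Collect the known terms of each column as K = Σ(ρt)_known − 3.32 × (depth of known layers): K_A = 41.4738 − 3.32×16.49 = −13.273; K_B = 81.7299 − 3.32×(2.031 + 28.58) = −19.89862.
Balance: K_A − x×(3.32 − 2.85) = K_B, so x = (K_A − K_B)/(3.32 − 2.85) = 6.62562/0.47 = 14.1 km.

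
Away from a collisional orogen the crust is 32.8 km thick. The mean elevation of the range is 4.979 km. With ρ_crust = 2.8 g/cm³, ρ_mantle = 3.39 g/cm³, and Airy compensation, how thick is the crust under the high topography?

Root depth r = h ρ_c / (ρ_m − ρ_c) = 4.979 km × 2.8 / 0.59 = 23.63 km.
Total thickness = T + h + r = 32.8 km + 4.979 km + 23.63 km = 61.4 km.

61.4 km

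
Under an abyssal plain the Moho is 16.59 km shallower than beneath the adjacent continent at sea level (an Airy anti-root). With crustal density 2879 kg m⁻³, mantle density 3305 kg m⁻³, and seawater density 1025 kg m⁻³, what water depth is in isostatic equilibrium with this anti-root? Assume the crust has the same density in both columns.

3.81 km

Replacing a thickness d of crust by seawater at the top must be balanced by replacing crust with mantle at the base: d (ρ_c − ρ_w) = a (ρ_m − ρ_c).
d = a (ρ_m − ρ_c)/(ρ_c − ρ_w) = 16.59 km × 426/1854 = 3.81 km.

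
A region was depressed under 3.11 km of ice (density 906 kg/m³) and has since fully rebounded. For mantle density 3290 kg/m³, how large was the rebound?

Removing the load lets mantle flow back in; uplift u satisfies ρ_ice t = ρ_m u.
u = t ρ_ice/ρ_m = 3.11 km × 906/3290 = 0.856 km.

0.856 km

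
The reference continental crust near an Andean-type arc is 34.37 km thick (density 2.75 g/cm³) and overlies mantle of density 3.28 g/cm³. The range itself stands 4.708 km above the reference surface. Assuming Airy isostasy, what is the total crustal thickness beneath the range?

Root depth r = h ρ_c / (ρ_m − ρ_c) = 4.708 km × 2.75 / 0.53 = 24.43 km.
Total thickness = T + h + r = 34.37 km + 4.708 km + 24.43 km = 63.5 km.

63.5 km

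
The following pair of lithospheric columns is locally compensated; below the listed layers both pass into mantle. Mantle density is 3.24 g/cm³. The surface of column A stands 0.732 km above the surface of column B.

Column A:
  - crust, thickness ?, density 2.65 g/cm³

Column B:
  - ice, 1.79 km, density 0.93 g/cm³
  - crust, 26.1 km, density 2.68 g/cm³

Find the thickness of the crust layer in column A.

35.8 km

Take the compensation level at the base of the deeper column (depth z_c below the surface of column A) and equate Σ ρ_i t_i down to z_c; mantle fills any gap and the z_c terms cancel.
Column A: x×2.65 + (z_c − 0 − x)×3.24
Column B: 0.732×0 + 1.79×0.93 + 26.1×2.68 + (z_c − 0.732 − 27.89)×3.24
The z_c×3.24 term appears on both sides and cancels. Collect the known terms of each column as K = Σ(ρt)_known − 3.24 × (depth of known layers): K_A = 0 − 3.24×0 = 0; K_B = 71.6127 − 3.24×(0.732 + 27.89) = −21.12258.
Balance: K_A − x×(3.24 − 2.65) = K_B, so x = (K_A − K_B)/(3.24 − 2.65) = 21.1226/0.59 = 35.8 km.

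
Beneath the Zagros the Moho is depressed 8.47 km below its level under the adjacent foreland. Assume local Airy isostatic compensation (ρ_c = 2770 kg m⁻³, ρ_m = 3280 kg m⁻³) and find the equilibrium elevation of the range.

In Airy isostatic equilibrium: ρ_c h = (ρ_m − ρ_c) r.
h = r (ρ_m − ρ_c) / ρ_c = 8.47 km × (3280 − 2770) / 2770 = 1.56 km.

1.56 km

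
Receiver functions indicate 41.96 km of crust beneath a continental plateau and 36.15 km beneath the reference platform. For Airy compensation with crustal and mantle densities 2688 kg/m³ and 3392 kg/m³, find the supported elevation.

1.21 km

Excess crust Δ = 41.96 km − 36.15 km = 5.81 km, split between elevation h and root r with h + r = Δ.
Airy balance ρ_c h = (ρ_m − ρ_c) r gives r = h ρ_c/(ρ_m − ρ_c), so h (1 + ρ_c/(ρ_m − ρ_c)) = Δ, i.e. h = Δ (ρ_m − ρ_c)/ρ_m.
h = 5.81 km × 704/3392 = 1.21 km.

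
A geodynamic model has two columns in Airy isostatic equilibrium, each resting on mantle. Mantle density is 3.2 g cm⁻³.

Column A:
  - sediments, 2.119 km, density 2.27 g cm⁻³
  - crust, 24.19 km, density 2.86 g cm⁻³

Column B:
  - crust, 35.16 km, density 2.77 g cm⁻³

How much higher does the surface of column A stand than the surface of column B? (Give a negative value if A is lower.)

−1.54 km

For any compensation level in the mantle, the mantle terms cancel and isostasy reduces to e = (Σt_A − Σt_B) − (Σ(ρt)_A − Σ(ρt)_B) / ρ_m.
Σt_A = 26.309 km; Σt_B = 35.16 km; Σ(ρt)_A = 73.99353; Σ(ρt)_B = 97.3932 (in km·g cm⁻³).
e = (26.309 − 35.16) − (73.99353 − 97.3932) / 3.2 = −1.54 km.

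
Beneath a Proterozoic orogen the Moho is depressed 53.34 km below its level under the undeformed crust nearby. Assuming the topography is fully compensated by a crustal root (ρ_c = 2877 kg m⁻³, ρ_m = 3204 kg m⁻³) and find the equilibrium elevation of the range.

Equating mass per unit area of the two columns: ρ_c h = (ρ_m − ρ_c) r.
h = r (ρ_m − ρ_c) / ρ_c = 53.34 km × (3204 − 2877) / 2877 = 6.06 km.

6.06 km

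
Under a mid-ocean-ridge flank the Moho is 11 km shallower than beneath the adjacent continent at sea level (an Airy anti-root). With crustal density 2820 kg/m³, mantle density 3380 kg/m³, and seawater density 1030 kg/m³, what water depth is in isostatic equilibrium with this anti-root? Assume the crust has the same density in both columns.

Replacing a thickness d of crust by seawater at the top must be balanced by replacing crust with mantle at the base: d (ρ_c − ρ_w) = a (ρ_m − ρ_c).
d = a (ρ_m − ρ_c)/(ρ_c − ρ_w) = 11 km × 560/1790 = 3.44 km.

3.44 km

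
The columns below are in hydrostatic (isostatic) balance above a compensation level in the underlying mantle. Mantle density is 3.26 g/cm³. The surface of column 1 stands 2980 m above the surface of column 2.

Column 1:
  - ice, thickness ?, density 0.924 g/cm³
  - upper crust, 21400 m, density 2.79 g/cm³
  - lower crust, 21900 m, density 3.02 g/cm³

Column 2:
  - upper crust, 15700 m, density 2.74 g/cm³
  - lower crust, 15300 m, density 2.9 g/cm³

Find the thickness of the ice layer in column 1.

Take the compensation level at the base of the deeper column (depth z_c below the surface of column 1) and equate Σ ρ_i t_i down to z_c; mantle fills any gap and the z_c terms cancel.
Column 1: x×0.924 + 21400×2.79 + 21900×3.02 + (z_c − 43300 − x)×3.26
Column 2: 2980×0 + 15700×2.74 + 15300×2.9 + (z_c − 2980 − 31000)×3.26
The z_c×3.26 term appears on both sides and cancels. Collect the known terms of each column as K = Σ(ρt)_known − 3.26 × (depth of known layers): K_1 = 125844 − 3.26×43300 = −15314; K_2 = 87388 − 3.26×(2980 + 31000) = −23386.8.
Balance: K_1 − x×(3.26 − 0.924) = K_2, so x = (K_1 − K_2)/(3.26 − 0.924) = 8072.8/2.336 = 3460 m.

3460 m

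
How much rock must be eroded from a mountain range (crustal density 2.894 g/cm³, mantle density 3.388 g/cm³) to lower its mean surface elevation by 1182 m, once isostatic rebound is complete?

Net drop Δ = e − u = e − e ρ_c/ρ_m = e (ρ_m − ρ_c)/ρ_m.
e = Δ ρ_m/(ρ_m − ρ_c) = 1182 m × 3.388/0.494 = 8110 m.

8110 m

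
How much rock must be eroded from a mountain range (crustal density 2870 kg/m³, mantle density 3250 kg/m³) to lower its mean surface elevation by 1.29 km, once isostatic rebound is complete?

Net drop Δ = e − u = e − e ρ_c/ρ_m = e (ρ_m − ρ_c)/ρ_m.
e = Δ ρ_m/(ρ_m − ρ_c) = 1.29 km × 3250/380 = 11 km.

11 km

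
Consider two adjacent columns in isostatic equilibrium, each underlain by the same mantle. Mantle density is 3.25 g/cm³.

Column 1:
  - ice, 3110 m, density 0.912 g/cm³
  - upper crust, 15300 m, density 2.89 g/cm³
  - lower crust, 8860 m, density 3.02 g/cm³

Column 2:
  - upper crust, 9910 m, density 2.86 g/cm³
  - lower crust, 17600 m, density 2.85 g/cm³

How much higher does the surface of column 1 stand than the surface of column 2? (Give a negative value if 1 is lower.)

For any compensation level in the mantle, the mantle terms cancel and isostasy reduces to e = (Σt_1 − Σt_2) − (Σ(ρt)_1 − Σ(ρt)_2) / ρ_m.
Σt_1 = 27270 m; Σt_2 = 27510 m; Σ(ρt)_1 = 73810.52; Σ(ρt)_2 = 78502.6 (in m·g/cm³).
e = (27270 − 27510) − (73810.52 − 78502.6) / 3.25 = 1200 m.

1200 m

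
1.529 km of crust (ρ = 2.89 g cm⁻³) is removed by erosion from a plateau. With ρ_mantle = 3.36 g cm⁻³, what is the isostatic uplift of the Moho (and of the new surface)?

Unloading: uplift u = e ρ_c/ρ_m = 1.529 km × 2.89/3.36 = 1.32 km.

1.32 km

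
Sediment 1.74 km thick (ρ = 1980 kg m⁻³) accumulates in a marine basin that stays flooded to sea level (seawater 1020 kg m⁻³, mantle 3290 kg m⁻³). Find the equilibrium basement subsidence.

0.736 km

Submarine loading: the sediment displaces seawater, and the subsidence is in turn flooded, so s (ρ_m − ρ_w) = t (ρ_sed − ρ_w).
s = 1.74 km × (1980 − 1020) / (3290 − 1020) = 0.736 km.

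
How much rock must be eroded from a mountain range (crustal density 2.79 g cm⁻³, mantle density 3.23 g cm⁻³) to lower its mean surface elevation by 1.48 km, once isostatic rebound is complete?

10.9 km

Net drop Δ = e − u = e − e ρ_c/ρ_m = e (ρ_m − ρ_c)/ρ_m.
e = Δ ρ_m/(ρ_m − ρ_c) = 1.48 km × 3.23/0.44 = 10.9 km.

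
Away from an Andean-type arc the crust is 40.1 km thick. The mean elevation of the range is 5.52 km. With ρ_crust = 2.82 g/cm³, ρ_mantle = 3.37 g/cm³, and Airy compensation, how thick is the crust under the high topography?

Root depth r = h ρ_c / (ρ_m − ρ_c) = 5.52 km × 2.82 / 0.55 = 28.3 km.
Total thickness = T + h + r = 40.1 km + 5.52 km + 28.3 km = 73.9 km.

73.9 km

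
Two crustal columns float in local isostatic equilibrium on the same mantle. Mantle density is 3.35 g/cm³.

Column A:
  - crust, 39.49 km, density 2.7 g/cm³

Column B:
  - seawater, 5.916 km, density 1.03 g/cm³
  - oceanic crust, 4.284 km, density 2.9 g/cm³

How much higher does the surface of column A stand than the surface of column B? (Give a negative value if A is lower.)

2.99 km

For any compensation level in the mantle, the mantle terms cancel and isostasy reduces to e = (Σt_A − Σt_B) − (Σ(ρt)_A − Σ(ρt)_B) / ρ_m.
Σt_A = 39.49 km; Σt_B = 10.2 km; Σ(ρt)_A = 106.623; Σ(ρt)_B = 18.51708 (in km·g/cm³).
e = (39.49 − 10.2) − (106.623 − 18.51708) / 3.35 = 2.99 km.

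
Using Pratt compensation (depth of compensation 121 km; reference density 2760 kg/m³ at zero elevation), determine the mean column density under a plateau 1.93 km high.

2720 kg/m³

Pratt balance: ρ_ref D = ρ (D + h).
ρ = ρ_ref D/(D + h) = 2760 × 121 km/(121 km + 1.93 km) = 2720 kg/m³.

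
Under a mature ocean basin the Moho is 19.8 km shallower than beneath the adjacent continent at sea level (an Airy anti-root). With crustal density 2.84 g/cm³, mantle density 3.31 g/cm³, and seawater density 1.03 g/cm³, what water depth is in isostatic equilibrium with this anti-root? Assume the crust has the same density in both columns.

Replacing a thickness d of crust by seawater at the top must be balanced by replacing crust with mantle at the base: d (ρ_c − ρ_w) = a (ρ_m − ρ_c).
d = a (ρ_m − ρ_c)/(ρ_c − ρ_w) = 19.8 km × 0.47/1.81 = 5.14 km.

5.14 km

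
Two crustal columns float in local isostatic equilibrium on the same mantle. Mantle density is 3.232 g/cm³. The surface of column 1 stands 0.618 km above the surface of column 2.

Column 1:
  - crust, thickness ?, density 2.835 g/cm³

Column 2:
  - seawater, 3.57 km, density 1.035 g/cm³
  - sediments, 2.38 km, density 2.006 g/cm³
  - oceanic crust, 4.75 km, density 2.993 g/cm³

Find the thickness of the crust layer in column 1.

Take the compensation level at the base of the deeper column (depth z_c below the surface of column 1) and equate Σ ρ_i t_i down to z_c; mantle fills any gap and the z_c terms cancel.
Column 1: x×2.835 + (z_c − 0 − x)×3.232
Column 2: 0.618×0 + 3.57×1.035 + 2.38×2.006 + 4.75×2.993 + (z_c − 0.618 − 10.7)×3.232
The z_c×3.232 term appears on both sides and cancels. Collect the known terms of each column as K = Σ(ρt)_known − 3.232 × (depth of known layers): K_1 = 0 − 3.232×0 = 0; K_2 = 22.68598 − 3.232×(0.618 + 10.7) = −13.893796.
Balance: K_1 − x×(3.232 − 2.835) = K_2, so x = (K_1 − K_2)/(3.232 − 2.835) = 13.8938/0.397 = 35 km.

35 km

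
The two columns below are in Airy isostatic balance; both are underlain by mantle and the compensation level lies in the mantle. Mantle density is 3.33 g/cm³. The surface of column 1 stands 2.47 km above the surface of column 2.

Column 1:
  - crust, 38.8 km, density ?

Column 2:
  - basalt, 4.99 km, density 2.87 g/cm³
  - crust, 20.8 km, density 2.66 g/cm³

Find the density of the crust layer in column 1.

2.7 g/cm³

Take the compensation level at the base of the deeper column (depth z_c below the surface of column 1) and equate Σ ρ_i t_i down to z_c; mantle fills any gap and the z_c terms cancel.
Column 1: 38.8×ρ + (z_c − 38.8)×3.33
Column 2: 2.47×0 + 4.99×2.87 + 20.8×2.66 + (z_c − 2.47 − 25.79)×3.33
The z_c×3.33 term appears on both sides and cancels. Collect the known terms of each column as K = Σ(ρt)_known − 3.33 × (depth of known layers): K_1 = 0 − 3.33×38.8 = −129.204; K_2 = 69.6493 − 3.33×(2.47 + 25.79) = −24.4565.
Balance: K_1 + 38.8×ρ = K_2, so ρ = (K_2 − K_1)/38.8 = 104.748/38.8 = 2.7 g/cm³.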